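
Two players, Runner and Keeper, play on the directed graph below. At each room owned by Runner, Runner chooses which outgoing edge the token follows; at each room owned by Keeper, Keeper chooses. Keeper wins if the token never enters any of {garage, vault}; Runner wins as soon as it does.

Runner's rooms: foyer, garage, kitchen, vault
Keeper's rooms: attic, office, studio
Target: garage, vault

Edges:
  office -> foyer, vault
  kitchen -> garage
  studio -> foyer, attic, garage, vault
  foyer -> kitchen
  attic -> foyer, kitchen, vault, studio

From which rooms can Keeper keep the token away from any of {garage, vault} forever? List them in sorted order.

A0 = {garage, vault}
A1: add {kitchen} — kitchen (Runner) has kitchen→garage.
A2: add {foyer} — foyer (Runner) has foyer→kitchen.
A3: add {office} — office (Keeper): all of {foyer, vault} already in.
A4 = A3; e.g. attic (Keeper) can still go to studio. Fixed point.
Runner's attractor = {foyer, garage, kitchen, office, vault}; Keeper avoids the target exactly from the complement.

attic, studio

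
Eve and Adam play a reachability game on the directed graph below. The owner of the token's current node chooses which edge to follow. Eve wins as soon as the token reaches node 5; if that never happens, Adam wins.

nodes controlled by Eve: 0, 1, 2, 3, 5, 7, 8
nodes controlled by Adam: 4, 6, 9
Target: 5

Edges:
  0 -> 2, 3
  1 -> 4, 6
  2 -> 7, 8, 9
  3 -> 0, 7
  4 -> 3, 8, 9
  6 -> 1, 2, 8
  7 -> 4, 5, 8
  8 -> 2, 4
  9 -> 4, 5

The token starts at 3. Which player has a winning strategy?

A0 = {5}
A1: add {7} — 7 (Eve) has 7→5.
A2: add {2, 3} — 2 (Eve) has 2→7; 3 (Eve) has 3→7.
3 ∈ A2, so Eve can force the target.

Eve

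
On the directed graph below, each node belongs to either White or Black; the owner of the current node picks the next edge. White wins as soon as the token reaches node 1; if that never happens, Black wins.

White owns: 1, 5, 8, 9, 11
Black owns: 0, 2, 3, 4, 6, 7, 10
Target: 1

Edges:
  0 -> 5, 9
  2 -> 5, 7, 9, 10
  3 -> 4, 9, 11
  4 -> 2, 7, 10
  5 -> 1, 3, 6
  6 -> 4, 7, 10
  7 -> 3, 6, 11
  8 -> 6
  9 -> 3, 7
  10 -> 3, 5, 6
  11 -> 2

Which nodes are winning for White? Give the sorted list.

1, 5

A0 = {1}
A1: add {5} — 5 (White) has 5→1.
A2 = A1; e.g. 0 (Black) can still go to 9. Fixed point.
White's winning region = {1, 5}.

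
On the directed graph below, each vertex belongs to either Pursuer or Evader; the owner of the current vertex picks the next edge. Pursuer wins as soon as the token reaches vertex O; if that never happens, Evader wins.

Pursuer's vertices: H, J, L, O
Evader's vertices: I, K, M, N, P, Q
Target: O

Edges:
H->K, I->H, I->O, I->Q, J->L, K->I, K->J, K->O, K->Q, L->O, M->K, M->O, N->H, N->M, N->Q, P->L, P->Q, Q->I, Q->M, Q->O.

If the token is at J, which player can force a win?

A0 = {O}
A1: add {L} — L (Pursuer) has L→O.
A2: add {J} — J (Pursuer) has J→L.
A3 = A2; e.g. H (Pursuer) has no edge into A2. Fixed point.
J ∈ A2, so Pursuer can force the target.

Pursuer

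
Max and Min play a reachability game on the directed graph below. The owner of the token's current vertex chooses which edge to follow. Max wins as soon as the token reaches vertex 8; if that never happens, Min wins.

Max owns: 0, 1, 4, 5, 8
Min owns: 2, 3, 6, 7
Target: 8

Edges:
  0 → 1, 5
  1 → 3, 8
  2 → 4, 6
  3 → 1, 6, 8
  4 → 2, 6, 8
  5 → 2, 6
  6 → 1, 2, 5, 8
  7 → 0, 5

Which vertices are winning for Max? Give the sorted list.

0, 1, 4, 8

A0 = {8}
A1: add {1, 4} — 1 (Max) has 1→8; 4 (Max) has 4→8.
A2: add {0} — 0 (Max) has 0→1.
A3 = A2; e.g. 2 (Min) can still go to 6. Fixed point.
Max's winning region = {0, 1, 4, 8}.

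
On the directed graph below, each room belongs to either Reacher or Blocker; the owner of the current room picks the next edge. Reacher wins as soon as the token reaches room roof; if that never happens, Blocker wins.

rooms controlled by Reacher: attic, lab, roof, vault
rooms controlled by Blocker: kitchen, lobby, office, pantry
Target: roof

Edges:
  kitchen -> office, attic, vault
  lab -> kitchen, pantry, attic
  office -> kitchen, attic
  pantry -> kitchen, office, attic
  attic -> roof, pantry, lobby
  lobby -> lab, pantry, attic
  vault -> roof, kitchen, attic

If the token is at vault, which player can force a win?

Reacher

A0 = {roof}
A1: add {attic, vault} — attic (Reacher) has attic→roof; vault (Reacher) has vault→roof.
vault ∈ A1, so Reacher can force the target.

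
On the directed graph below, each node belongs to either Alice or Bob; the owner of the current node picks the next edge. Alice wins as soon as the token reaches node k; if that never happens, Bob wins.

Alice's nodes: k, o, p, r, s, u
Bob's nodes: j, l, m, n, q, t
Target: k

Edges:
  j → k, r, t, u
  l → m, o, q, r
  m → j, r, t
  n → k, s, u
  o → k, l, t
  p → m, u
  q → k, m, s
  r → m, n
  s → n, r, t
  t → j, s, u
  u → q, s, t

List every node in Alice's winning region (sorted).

k, o

A0 = {k}
A1: add {o} — o (Alice) has o→k.
A2 = A1; e.g. j (Bob) can still go to r. Fixed point.
Alice's winning region = {k, o}.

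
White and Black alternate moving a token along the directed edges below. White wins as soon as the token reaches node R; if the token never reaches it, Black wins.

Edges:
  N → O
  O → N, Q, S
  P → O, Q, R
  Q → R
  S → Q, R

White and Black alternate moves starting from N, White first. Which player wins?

Black

Track states (vertex, player-to-move).
A0 = {(R,White), (R,Black)}
A1: add {(P,White), (Q,White), (Q,Black), (S,White)}.
A2: add {(O,White), (S,Black)}.
A3: add {(N,Black), (P,Black)}.
A4 = A3; e.g. (N,White) stays out. (N,White) never enters ⇒ Black avoids the target.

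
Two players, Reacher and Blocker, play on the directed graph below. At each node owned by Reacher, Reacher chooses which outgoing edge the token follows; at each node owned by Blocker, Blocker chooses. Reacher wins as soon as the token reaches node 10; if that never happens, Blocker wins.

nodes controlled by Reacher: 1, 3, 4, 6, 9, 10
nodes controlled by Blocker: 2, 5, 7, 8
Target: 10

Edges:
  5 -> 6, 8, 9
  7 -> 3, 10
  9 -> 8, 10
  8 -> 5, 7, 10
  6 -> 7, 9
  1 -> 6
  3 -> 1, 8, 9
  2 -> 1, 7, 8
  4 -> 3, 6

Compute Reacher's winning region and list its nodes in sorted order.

1, 3, 4, 6, 7, 9, 10

A0 = {10}
A1: add {9} — 9 (Reacher) has 9→10.
A2: add {3, 6} — 3 (Reacher) has 3→9; 6 (Reacher) has 6→9.
A3: add {1, 4, 7} — 1 (Reacher) has 1→6; 4 (Reacher) has 4→3; 7 (Blocker): all of {3, 10} already in.
A4 = A3; e.g. 2 (Blocker) can still go to 8. Fixed point.
Reacher's winning region = {1, 3, 4, 6, 7, 9, 10}.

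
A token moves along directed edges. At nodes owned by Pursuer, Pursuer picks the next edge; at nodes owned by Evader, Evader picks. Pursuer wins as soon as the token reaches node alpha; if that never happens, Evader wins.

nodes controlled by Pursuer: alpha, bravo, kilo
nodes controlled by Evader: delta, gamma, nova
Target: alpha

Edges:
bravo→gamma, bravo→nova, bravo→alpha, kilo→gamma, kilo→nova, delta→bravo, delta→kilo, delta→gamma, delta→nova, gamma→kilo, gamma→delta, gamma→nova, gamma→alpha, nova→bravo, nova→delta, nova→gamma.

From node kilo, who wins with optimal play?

Evader

A0 = {alpha}
A1: add {bravo} — bravo (Pursuer) has bravo→alpha.
A2 = A1; e.g. kilo (Pursuer) has no edge into A1. Fixed point.
kilo never enters the attractor, so Evader can avoid the target forever.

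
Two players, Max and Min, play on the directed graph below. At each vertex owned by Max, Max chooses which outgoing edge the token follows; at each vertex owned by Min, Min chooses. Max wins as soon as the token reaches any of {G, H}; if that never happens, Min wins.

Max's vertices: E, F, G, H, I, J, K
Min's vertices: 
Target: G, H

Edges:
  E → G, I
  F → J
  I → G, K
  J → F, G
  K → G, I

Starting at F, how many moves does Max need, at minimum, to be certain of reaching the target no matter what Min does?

A0 = {G, H}
A1: add {E, I, J, K} — E (Max) has E→G; I (Max) has I→G; J (Max) has J→G; K (Max) has K→G.
A2: add {F} — F (Max) has F→J.
A2 = all vertices. Fixed point.
F enters the attractor at level 2, so Max can force the target in 2 moves from there.

2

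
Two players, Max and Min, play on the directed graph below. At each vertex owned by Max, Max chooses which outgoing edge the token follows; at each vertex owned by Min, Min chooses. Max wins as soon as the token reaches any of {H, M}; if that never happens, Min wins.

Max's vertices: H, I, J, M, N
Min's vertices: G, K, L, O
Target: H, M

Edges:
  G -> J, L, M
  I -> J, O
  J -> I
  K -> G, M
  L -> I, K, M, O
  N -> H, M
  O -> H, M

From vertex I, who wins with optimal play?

A0 = {H, M}
A1: add {N, O} — N (Max) has N→H; O (Min): all of {H, M} already in.
A2: add {I} — I (Max) has I→O.
I ∈ A2, so Max can force the target.

Max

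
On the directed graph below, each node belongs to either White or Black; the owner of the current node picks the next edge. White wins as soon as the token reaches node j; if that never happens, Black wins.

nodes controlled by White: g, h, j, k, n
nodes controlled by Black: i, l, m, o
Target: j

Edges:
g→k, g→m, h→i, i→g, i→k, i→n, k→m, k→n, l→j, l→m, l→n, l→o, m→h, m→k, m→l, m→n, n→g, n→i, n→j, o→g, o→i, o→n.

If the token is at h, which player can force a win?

A0 = {j}
A1: add {n} — n (White) has n→j.
A2: add {k} — k (White) has k→n.
A3: add {g} — g (White) has g→k.
A4: add {i} — i (Black): all of {g, k, n} already in.
A5: add {h, o} — h (White) has h→i; o (Black): all of {g, i, n} already in.
A6 = A5; e.g. l (Black) can still go to m. Fixed point.
h ∈ A5, so White can force the target.

White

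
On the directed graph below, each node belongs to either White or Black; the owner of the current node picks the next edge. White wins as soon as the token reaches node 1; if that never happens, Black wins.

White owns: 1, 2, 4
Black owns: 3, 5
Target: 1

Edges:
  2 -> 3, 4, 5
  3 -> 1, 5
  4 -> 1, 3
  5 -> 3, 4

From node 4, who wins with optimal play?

A0 = {1}
A1: add {4} — 4 (White) has 4→1.
4 ∈ A1, so White can force the target.

White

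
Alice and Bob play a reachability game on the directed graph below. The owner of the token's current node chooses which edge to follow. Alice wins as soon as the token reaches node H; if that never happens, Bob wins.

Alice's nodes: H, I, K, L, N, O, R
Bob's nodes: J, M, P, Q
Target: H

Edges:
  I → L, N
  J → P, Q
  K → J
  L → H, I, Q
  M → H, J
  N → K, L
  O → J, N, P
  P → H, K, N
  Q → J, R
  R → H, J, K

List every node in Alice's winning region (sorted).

H, I, L, N, O, R

A0 = {H}
A1: add {L, R} — L (Alice) has L→H; R (Alice) has R→H.
A2: add {I, N} — I (Alice) has I→L; N (Alice) has N→L.
A3: add {O} — O (Alice) has O→N.
A4 = A3; e.g. J (Bob) can still go to P. Fixed point.
Alice's winning region = {H, I, L, N, O, R}.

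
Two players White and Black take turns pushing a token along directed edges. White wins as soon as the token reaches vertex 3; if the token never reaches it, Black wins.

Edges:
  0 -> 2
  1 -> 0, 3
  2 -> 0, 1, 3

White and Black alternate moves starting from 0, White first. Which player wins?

Track states (vertex, player-to-move).
A0 = {(3,White), (3,Black)}
A1: add {(1,White), (2,White)}.
A2: add {(0,Black)}.
A3 = A2; e.g. (0,White) stays out. (0,White) never enters ⇒ Black avoids the target.

Black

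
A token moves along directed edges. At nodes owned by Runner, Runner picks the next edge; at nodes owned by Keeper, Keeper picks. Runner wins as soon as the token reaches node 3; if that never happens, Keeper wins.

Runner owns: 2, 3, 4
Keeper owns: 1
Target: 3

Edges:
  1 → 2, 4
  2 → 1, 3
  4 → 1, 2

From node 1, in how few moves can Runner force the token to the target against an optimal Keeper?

3

A0 = {3}
A1: add {2} — 2 (Runner) has 2→3.
A2: add {4} — 4 (Runner) has 4→2.
A3: add {1} — 1 (Keeper): all of {2, 4} already in.
A3 = all vertices. Fixed point.
1 enters the attractor at level 3, so Runner can force the target in 3 moves from there.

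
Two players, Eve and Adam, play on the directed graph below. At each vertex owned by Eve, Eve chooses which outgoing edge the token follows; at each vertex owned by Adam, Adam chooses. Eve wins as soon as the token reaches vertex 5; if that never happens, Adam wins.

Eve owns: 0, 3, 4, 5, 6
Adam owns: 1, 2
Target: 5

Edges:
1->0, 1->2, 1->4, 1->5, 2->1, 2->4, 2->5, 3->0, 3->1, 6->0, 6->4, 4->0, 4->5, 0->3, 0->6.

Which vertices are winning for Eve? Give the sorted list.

A0 = {5}
A1: add {4} — 4 (Eve) has 4→5.
A2: add {6} — 6 (Eve) has 6→4.
A3: add {0} — 0 (Eve) has 0→6.
A4: add {3} — 3 (Eve) has 3→0.
A5 = A4; e.g. 1 (Adam) can still go to 2. Fixed point.
Eve's winning region = {0, 3, 4, 5, 6}.

0, 3, 4, 5, 6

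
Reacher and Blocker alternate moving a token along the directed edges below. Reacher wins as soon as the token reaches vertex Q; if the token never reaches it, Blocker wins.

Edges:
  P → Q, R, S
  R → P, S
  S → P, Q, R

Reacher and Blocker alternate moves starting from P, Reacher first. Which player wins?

Track states (vertex, player-to-move).
A0 = {(Q,Reacher), (Q,Blocker)}
A1: add {(P,Reacher), (S,Reacher)}.
(P,Reacher) ∈ A1 ⇒ Reacher forces the target.

Reacher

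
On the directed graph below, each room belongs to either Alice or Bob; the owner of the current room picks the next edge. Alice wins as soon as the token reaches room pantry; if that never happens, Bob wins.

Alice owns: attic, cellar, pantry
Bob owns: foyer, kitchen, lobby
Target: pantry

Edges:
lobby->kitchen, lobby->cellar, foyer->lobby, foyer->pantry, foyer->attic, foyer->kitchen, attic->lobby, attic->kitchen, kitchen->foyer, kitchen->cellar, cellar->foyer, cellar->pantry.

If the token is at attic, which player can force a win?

A0 = {pantry}
A1: add {cellar} — cellar (Alice) has cellar→pantry.
A2 = A1; e.g. lobby (Bob) can still go to kitchen. Fixed point.
attic never enters the attractor, so Bob can avoid the target forever.

Bob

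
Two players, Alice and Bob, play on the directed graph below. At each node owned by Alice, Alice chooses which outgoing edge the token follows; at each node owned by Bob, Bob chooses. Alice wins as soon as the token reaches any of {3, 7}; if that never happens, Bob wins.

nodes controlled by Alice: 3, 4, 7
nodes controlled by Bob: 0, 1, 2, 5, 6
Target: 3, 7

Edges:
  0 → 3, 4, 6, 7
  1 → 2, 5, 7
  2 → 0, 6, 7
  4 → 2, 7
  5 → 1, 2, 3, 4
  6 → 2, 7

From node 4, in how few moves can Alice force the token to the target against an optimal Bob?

1

A0 = {3, 7}
A1: add {4} — 4 (Alice) has 4→7.
A2 = A1; e.g. 0 (Bob) can still go to 6. Fixed point.
4 enters the attractor at level 1, so Alice can force the target in 1 move from there.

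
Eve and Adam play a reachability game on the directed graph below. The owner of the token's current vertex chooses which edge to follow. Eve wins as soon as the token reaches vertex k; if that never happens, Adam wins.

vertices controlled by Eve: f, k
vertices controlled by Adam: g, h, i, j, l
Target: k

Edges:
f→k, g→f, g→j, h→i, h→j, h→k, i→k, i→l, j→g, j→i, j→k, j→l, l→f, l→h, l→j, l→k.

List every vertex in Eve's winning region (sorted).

A0 = {k}
A1: add {f} — f (Eve) has f→k.
A2 = A1; e.g. g (Adam) can still go to j. Fixed point.
Eve's winning region = {f, k}.

f, k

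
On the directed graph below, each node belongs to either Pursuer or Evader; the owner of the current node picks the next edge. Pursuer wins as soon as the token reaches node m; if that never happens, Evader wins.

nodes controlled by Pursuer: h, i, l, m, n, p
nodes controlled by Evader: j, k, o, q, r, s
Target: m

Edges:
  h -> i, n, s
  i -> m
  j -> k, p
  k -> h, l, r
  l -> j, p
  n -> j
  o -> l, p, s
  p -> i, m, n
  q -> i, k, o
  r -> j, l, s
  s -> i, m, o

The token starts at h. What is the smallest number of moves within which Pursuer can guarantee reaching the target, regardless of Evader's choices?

A0 = {m}
A1: add {i, p} — i (Pursuer) has i→m; p (Pursuer) has p→m.
A2: add {h, l} — h (Pursuer) has h→i; l (Pursuer) has l→p.
A3 = A2; e.g. j (Evader) can still go to k. Fixed point.
h enters the attractor at level 2, so Pursuer can force the target in 2 moves from there.

2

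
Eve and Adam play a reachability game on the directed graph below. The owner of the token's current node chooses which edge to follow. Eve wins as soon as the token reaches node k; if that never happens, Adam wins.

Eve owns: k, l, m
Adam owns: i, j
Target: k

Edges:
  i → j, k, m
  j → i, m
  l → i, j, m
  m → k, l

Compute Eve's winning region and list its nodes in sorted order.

A0 = {k}
A1: add {m} — m (Eve) has m→k.
A2: add {l} — l (Eve) has l→m.
A3 = A2; e.g. i (Adam) can still go to j. Fixed point.
Eve's winning region = {k, l, m}.

k, l, m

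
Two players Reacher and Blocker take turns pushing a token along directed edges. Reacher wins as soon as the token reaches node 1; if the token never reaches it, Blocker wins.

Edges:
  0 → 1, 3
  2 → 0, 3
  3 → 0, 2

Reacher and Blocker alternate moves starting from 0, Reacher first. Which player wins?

Track states (vertex, player-to-move).
A0 = {(1,Reacher), (1,Blocker)}
A1: add {(0,Reacher)}.
(0,Reacher) ∈ A1 ⇒ Reacher forces the target.

Reacher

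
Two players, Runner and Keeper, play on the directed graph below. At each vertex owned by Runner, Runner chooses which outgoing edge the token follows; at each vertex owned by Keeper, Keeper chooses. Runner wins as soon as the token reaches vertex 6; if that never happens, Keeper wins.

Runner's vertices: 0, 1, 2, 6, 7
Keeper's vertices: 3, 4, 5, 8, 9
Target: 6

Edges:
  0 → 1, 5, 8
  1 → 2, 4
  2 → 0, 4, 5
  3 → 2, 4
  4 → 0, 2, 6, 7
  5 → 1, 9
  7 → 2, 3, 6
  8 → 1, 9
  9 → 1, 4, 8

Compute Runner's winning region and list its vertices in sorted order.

6, 7

A0 = {6}
A1: add {7} — 7 (Runner) has 7→6.
A2 = A1; e.g. 0 (Runner) has no edge into A1. Fixed point.
Runner's winning region = {6, 7}.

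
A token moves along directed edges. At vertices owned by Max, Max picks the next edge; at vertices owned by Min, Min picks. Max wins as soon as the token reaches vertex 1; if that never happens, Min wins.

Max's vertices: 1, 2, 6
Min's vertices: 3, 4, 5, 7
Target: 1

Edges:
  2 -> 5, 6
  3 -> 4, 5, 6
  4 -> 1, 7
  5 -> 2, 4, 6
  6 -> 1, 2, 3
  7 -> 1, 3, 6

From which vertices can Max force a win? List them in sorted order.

1, 2, 6

A0 = {1}
A1: add {6} — 6 (Max) has 6→1.
A2: add {2} — 2 (Max) has 2→6.
A3 = A2; e.g. 3 (Min) can still go to 4. Fixed point.
Max's winning region = {1, 2, 6}.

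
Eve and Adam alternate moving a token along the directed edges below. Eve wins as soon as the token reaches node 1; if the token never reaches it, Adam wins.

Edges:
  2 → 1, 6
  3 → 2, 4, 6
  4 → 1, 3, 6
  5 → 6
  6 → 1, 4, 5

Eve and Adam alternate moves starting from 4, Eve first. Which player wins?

Eve

Track states (vertex, player-to-move).
A0 = {(1,Eve), (1,Adam)}
A1: add {(2,Eve), (4,Eve), (6,Eve)}.
(4,Eve) ∈ A1 ⇒ Eve forces the target.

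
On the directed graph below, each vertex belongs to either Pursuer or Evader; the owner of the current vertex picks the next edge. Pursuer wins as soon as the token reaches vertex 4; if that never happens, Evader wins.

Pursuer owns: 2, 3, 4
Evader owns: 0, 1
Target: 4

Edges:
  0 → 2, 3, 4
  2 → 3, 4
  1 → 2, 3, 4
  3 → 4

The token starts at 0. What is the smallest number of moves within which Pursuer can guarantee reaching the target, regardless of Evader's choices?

A0 = {4}
A1: add {2, 3} — 2 (Pursuer) has 2→4; 3 (Pursuer) has 3→4.
A2: add {0, 1} — 0 (Evader): all of {2, 3, 4} already in; 1 (Evader): all of {2, 3, 4} already in.
A2 = all vertices. Fixed point.
0 enters the attractor at level 2, so Pursuer can force the target in 2 moves from there.

2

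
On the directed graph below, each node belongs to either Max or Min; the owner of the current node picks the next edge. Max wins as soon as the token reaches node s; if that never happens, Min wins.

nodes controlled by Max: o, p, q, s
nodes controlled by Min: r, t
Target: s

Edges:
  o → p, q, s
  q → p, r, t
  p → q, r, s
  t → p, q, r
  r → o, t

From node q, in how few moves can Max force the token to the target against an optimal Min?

2

A0 = {s}
A1: add {o, p} — o (Max) has o→s; p (Max) has p→s.
A2: add {q} — q (Max) has q→p.
A3 = A2; e.g. r (Min) can still go to t. Fixed point.
q enters the attractor at level 2, so Max can force the target in 2 moves from there.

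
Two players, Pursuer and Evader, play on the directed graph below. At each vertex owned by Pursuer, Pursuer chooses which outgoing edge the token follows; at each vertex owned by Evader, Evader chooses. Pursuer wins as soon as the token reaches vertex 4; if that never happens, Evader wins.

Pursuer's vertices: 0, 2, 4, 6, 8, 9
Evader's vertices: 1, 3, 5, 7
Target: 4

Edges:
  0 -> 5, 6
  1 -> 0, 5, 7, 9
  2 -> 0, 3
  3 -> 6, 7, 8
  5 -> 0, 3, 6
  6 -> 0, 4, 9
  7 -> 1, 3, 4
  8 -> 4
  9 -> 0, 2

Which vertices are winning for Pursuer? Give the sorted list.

A0 = {4}
A1: add {6, 8} — 6 (Pursuer) has 6→4; 8 (Pursuer) has 8→4.
A2: add {0} — 0 (Pursuer) has 0→6.
A3: add {2, 9} — 2 (Pursuer) has 2→0; 9 (Pursuer) has 9→0.
A4 = A3; e.g. 1 (Evader) can still go to 5. Fixed point.
Pursuer's winning region = {0, 2, 4, 6, 8, 9}.

0, 2, 4, 6, 8, 9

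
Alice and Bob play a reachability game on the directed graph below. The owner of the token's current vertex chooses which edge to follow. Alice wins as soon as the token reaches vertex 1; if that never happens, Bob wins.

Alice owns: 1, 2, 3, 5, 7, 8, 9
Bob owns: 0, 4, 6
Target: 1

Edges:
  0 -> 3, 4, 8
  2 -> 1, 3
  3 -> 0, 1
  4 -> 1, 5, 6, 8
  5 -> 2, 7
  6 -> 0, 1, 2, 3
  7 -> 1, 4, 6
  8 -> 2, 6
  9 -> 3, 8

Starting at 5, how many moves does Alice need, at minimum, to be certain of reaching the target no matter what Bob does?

A0 = {1}
A1: add {2, 3, 7} — 2 (Alice) has 2→1; 3 (Alice) has 3→1; 7 (Alice) has 7→1.
A2: add {5, 8, 9} — 5 (Alice) has 5→2; 8 (Alice) has 8→2; 9 (Alice) has 9→3.
A3 = A2; e.g. 0 (Bob) can still go to 4. Fixed point.
5 enters the attractor at level 2, so Alice can force the target in 2 moves from there.

2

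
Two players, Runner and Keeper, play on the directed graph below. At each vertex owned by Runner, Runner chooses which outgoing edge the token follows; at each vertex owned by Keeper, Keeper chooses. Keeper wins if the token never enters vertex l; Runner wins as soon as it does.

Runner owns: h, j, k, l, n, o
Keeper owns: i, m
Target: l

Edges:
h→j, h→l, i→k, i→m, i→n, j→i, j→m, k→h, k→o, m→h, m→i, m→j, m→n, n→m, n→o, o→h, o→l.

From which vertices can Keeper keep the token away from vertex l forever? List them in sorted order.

i, j, m

A0 = {l}
A1: add {h, o} — h (Runner) has h→l; o (Runner) has o→l.
A2: add {k, n} — k (Runner) has k→h; n (Runner) has n→o.
A3 = A2; e.g. i (Keeper) can still go to m. Fixed point.
Runner's attractor = {h, k, l, n, o}; Keeper avoids the target exactly from the complement.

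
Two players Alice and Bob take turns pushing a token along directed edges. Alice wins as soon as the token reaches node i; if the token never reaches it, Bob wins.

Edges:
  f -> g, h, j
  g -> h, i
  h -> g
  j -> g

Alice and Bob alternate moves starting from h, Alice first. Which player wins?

Bob

Track states (vertex, player-to-move).
A0 = {(i,Alice), (i,Bob)}
A1: add {(g,Alice)}.
A2: add {(h,Bob), (j,Bob)}.
A3: add {(f,Alice)}.
A4 = A3; e.g. (f,Bob) stays out. (h,Alice) never enters ⇒ Bob avoids the target.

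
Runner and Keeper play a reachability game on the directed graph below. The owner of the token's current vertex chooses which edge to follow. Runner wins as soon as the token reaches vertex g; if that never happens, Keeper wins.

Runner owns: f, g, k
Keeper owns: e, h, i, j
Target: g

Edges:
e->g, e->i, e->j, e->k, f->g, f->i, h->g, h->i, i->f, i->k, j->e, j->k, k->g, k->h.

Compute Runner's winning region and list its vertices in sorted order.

f, g, h, i, k

A0 = {g}
A1: add {f, k} — f (Runner) has f→g; k (Runner) has k→g.
A2: add {i} — i (Keeper): all of {f, k} already in.
A3: add {h} — h (Keeper): all of {g, i} already in.
A4 = A3; e.g. e (Keeper) can still go to j. Fixed point.
Runner's winning region = {f, g, h, i, k}.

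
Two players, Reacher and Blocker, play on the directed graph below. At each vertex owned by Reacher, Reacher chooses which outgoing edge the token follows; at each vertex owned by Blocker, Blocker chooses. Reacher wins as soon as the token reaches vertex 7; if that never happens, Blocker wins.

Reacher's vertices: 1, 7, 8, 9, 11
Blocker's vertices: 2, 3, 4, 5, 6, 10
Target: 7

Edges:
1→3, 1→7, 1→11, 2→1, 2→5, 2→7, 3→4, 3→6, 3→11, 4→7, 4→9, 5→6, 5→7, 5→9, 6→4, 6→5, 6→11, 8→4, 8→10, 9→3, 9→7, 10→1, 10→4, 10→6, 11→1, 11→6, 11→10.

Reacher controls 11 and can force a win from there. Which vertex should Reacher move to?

1

A0 = {7}
A1: add {1, 9} — 1 (Reacher) has 1→7; 9 (Reacher) has 9→7.
A2: add {4, 11} — 4 (Blocker): all of {7, 9} already in; 11 (Reacher) has 11→1.
A3: add {8} — 8 (Reacher) has 8→4.
A4 = A3; e.g. 2 (Blocker) can still go to 5. Fixed point.
From 11, successor 1 is in the attractor (rank 1); the other successors 6, 10 are not.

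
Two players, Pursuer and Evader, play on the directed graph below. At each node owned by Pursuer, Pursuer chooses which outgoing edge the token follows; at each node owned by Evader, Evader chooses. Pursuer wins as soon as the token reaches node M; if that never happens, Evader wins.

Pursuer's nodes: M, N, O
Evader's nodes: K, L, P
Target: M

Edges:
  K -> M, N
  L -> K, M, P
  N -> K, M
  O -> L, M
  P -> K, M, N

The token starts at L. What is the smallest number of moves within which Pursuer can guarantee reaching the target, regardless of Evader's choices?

A0 = {M}
A1: add {N, O} — N (Pursuer) has N→M; O (Pursuer) has O→M.
A2: add {K} — K (Evader): all of {M, N} already in.
A3: add {P} — P (Evader): all of {K, M, N} already in.
A4: add {L} — L (Evader): all of {K, M, P} already in.
A4 = all vertices. Fixed point.
L enters the attractor at level 4, so Pursuer can force the target in 4 moves from there.

4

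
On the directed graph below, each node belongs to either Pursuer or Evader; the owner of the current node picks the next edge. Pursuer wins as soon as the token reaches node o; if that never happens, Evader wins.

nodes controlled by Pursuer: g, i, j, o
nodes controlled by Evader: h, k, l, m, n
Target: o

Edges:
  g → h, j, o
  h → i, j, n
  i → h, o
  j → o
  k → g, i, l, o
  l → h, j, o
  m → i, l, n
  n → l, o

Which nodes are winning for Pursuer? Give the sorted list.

g, i, j, o

A0 = {o}
A1: add {g, i, j} — g (Pursuer) has g→o; i (Pursuer) has i→o; j (Pursuer) has j→o.
A2 = A1; e.g. h (Evader) can still go to n. Fixed point.
Pursuer's winning region = {g, i, j, o}.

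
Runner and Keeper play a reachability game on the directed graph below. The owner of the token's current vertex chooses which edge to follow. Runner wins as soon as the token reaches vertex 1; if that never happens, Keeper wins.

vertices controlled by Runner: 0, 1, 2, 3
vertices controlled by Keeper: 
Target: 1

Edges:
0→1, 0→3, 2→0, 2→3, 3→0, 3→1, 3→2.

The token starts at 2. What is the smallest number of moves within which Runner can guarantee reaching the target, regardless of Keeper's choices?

2

A0 = {1}
A1: add {0, 3} — 0 (Runner) has 0→1; 3 (Runner) has 3→1.
A2: add {2} — 2 (Runner) has 2→0.
A2 = all vertices. Fixed point.
2 enters the attractor at level 2, so Runner can force the target in 2 moves from there.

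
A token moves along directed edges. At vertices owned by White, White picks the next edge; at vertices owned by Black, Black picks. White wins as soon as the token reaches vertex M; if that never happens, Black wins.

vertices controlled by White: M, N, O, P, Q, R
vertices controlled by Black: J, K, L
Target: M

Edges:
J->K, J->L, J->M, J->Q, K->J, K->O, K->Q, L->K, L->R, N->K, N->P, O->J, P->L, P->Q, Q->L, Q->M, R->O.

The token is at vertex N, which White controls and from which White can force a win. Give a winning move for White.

P

A0 = {M}
A1: add {Q} — Q (White) has Q→M.
A2: add {P} — P (White) has P→Q.
A3: add {N} — N (White) has N→P.
A4 = A3; e.g. J (Black) can still go to K. Fixed point.
From N, successor P is in the attractor (rank 2); the other successor K is not.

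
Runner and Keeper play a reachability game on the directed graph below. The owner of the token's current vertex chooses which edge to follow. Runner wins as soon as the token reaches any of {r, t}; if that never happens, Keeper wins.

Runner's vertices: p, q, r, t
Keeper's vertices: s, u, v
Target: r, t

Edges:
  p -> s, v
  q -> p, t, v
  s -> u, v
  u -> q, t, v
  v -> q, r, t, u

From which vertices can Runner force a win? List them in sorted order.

A0 = {r, t}
A1: add {q} — q (Runner) has q→t.
A2 = A1; e.g. p (Runner) has no edge into A1. Fixed point.
Runner's winning region = {q, r, t}.

q, r, t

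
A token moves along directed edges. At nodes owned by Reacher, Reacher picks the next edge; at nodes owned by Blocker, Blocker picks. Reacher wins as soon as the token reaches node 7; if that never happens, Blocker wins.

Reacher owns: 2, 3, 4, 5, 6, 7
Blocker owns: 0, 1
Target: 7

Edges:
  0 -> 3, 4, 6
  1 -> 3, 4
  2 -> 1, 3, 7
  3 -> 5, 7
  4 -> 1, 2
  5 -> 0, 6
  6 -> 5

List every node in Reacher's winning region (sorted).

A0 = {7}
A1: add {2, 3} — 2 (Reacher) has 2→7; 3 (Reacher) has 3→7.
A2: add {4} — 4 (Reacher) has 4→2.
A3: add {1} — 1 (Blocker): all of {3, 4} already in.
A4 = A3; e.g. 0 (Blocker) can still go to 6. Fixed point.
Reacher's winning region = {1, 2, 3, 4, 7}.

1, 2, 3, 4, 7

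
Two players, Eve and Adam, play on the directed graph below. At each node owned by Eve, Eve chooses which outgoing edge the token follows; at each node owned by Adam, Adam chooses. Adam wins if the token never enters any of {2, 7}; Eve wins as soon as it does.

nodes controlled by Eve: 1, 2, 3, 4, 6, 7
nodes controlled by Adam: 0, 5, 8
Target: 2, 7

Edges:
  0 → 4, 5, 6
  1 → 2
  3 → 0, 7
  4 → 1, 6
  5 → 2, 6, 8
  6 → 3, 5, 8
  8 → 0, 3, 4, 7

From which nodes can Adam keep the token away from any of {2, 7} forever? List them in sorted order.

A0 = {2, 7}
A1: add {1, 3} — 1 (Eve) has 1→2; 3 (Eve) has 3→7.
A2: add {4, 6} — 4 (Eve) has 4→1; 6 (Eve) has 6→3.
A3 = A2; e.g. 0 (Adam) can still go to 5. Fixed point.
Eve's attractor = {1, 2, 3, 4, 6, 7}; Adam avoids the target exactly from the complement.

0, 5, 8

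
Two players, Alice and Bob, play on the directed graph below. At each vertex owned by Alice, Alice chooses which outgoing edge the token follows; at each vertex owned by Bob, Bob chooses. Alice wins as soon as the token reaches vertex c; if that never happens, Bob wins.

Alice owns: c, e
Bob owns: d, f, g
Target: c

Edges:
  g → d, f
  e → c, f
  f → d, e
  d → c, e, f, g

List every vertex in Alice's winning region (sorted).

c, e

A0 = {c}
A1: add {e} — e (Alice) has e→c.
A2 = A1; e.g. d (Bob) can still go to f. Fixed point.
Alice's winning region = {c, e}.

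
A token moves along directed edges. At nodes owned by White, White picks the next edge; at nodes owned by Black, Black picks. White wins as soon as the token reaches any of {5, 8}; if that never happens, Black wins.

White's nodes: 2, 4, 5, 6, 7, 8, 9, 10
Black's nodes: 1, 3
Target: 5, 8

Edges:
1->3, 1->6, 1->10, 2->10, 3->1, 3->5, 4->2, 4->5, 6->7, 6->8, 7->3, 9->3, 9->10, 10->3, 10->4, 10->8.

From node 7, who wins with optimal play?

Black

A0 = {5, 8}
A1: add {4, 6, 10} — 4 (White) has 4→5; 6 (White) has 6→8; 10 (White) has 10→8.
A2: add {2, 9} — 2 (White) has 2→10; 9 (White) has 9→10.
A3 = A2; e.g. 1 (Black) can still go to 3. Fixed point.
7 never enters the attractor, so Black can avoid the target forever.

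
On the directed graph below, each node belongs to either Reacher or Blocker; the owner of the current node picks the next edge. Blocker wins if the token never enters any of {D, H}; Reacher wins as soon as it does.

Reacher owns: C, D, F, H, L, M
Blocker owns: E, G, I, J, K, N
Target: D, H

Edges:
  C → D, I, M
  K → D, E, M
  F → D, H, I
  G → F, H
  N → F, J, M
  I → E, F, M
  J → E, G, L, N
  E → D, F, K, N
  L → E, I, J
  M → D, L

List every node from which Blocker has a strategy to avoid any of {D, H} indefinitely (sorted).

A0 = {D, H}
A1: add {C, F, M} — C (Reacher) has C→D; F (Reacher) has F→D; M (Reacher) has M→D.
A2: add {G} — G (Blocker): all of {F, H} already in.
A3 = A2; e.g. E (Blocker) can still go to K. Fixed point.
Reacher's attractor = {C, D, F, G, H, M}; Blocker avoids the target exactly from the complement.

E, I, J, K, L, N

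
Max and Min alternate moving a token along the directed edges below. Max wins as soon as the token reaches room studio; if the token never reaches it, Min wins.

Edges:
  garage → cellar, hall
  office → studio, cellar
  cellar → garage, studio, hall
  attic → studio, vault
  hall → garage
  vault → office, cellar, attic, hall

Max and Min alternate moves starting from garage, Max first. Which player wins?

Track states (vertex, player-to-move).
A0 = {(studio,Max), (studio,Min)}
A1: add {(office,Max), (cellar,Max), (attic,Max)}.
A2: add {(office,Min)}.
A3: add {(vault,Max)}.
A4: add {(attic,Min)}.
A5 = A4; e.g. (garage,Max) stays out. (garage,Max) never enters ⇒ Min avoids the target.

Min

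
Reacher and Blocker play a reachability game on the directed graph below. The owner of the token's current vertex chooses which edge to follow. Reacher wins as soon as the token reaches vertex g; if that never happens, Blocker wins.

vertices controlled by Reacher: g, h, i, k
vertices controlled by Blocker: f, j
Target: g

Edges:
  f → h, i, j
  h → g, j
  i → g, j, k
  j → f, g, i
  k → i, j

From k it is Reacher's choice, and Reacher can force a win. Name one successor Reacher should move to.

A0 = {g}
A1: add {h, i} — h (Reacher) has h→g; i (Reacher) has i→g.
A2: add {k} — k (Reacher) has k→i.
A3 = A2; e.g. f (Blocker) can still go to j. Fixed point.
From k, successor i is in the attractor (rank 1); the other successor j is not.

i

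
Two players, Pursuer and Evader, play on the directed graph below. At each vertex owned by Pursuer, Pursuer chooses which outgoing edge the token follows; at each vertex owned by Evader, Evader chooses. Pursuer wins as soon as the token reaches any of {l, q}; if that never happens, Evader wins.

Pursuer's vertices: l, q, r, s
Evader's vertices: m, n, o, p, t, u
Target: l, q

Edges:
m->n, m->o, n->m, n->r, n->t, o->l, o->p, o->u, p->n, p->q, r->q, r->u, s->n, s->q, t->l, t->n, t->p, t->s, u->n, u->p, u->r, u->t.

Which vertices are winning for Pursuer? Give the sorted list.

A0 = {l, q}
A1: add {r, s} — r (Pursuer) has r→q; s (Pursuer) has s→q.
A2 = A1; e.g. m (Evader) can still go to n. Fixed point.
Pursuer's winning region = {l, q, r, s}.

l, q, r, s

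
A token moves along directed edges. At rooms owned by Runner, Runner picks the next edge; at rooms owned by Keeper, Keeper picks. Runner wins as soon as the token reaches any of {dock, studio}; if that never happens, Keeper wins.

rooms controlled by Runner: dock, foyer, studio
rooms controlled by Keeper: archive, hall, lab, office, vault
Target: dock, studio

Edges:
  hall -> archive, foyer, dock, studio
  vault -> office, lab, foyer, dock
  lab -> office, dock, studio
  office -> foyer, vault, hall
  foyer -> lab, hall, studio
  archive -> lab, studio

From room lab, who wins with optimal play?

Keeper

A0 = {dock, studio}
A1: add {foyer} — foyer (Runner) has foyer→studio.
A2 = A1; e.g. archive (Keeper) can still go to lab. Fixed point.
lab never enters the attractor, so Keeper can avoid the target forever.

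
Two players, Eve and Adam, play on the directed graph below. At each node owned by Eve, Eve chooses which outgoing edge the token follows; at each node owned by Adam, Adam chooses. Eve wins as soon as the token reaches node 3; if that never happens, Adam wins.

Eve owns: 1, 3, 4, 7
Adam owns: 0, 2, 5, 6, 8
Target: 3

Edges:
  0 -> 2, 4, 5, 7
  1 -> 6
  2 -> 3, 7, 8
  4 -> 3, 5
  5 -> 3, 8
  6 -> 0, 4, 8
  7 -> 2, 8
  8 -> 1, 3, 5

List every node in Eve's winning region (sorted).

3, 4

A0 = {3}
A1: add {4} — 4 (Eve) has 4→3.
A2 = A1; e.g. 0 (Adam) can still go to 2. Fixed point.
Eve's winning region = {3, 4}.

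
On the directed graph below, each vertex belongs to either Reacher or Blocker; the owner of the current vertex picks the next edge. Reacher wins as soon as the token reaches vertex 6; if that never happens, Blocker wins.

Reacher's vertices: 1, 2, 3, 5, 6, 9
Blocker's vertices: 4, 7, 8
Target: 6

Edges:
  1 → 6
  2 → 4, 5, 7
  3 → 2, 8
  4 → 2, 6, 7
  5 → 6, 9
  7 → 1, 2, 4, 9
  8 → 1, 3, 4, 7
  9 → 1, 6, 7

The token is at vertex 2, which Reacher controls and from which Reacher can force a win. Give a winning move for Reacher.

5

A0 = {6}
A1: add {1, 5, 9} — 1 (Reacher) has 1→6; 5 (Reacher) has 5→6; 9 (Reacher) has 9→6.
A2: add {2} — 2 (Reacher) has 2→5.
A3: add {3} — 3 (Reacher) has 3→2.
A4 = A3; e.g. 4 (Blocker) can still go to 7. Fixed point.
From 2, successor 5 is in the attractor (rank 1); the other successors 4, 7 are not.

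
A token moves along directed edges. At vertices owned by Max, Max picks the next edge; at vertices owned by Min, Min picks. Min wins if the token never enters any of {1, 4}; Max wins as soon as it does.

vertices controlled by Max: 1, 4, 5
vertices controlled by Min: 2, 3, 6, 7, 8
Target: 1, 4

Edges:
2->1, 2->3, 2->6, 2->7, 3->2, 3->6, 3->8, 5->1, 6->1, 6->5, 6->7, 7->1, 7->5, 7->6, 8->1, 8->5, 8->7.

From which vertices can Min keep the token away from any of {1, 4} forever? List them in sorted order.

2, 3, 6, 7, 8

A0 = {1, 4}
A1: add {5} — 5 (Max) has 5→1.
A2 = A1; e.g. 2 (Min) can still go to 3. Fixed point.
Max's attractor = {1, 4, 5}; Min avoids the target exactly from the complement.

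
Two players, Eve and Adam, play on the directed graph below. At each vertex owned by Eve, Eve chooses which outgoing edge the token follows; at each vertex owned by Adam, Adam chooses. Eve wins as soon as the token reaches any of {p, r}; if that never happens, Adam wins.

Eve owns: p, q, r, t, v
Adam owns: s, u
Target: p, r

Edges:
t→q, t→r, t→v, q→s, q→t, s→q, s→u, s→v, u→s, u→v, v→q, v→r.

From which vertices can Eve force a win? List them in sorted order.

p, q, r, t, v

A0 = {p, r}
A1: add {t, v} — t (Eve) has t→r; v (Eve) has v→r.
A2: add {q} — q (Eve) has q→t.
A3 = A2; e.g. s (Adam) can still go to u. Fixed point.
Eve's winning region = {p, q, r, t, v}.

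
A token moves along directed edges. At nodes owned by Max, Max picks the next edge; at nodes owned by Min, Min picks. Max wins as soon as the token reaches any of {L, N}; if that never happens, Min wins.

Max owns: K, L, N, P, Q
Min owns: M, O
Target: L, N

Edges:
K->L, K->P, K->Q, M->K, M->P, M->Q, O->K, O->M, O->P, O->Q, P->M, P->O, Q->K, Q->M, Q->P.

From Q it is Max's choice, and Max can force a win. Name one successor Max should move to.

A0 = {L, N}
A1: add {K} — K (Max) has K→L.
A2: add {Q} — Q (Max) has Q→K.
A3 = A2; e.g. M (Min) can still go to P. Fixed point.
From Q, successor K is in the attractor (rank 1); the other successors M, P are not.

K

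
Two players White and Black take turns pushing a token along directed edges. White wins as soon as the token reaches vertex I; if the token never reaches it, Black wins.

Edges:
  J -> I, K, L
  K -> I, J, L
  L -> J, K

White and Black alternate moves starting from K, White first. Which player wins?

White

Track states (vertex, player-to-move).
A0 = {(I,White), (I,Black)}
A1: add {(J,White), (K,White)}.
(K,White) ∈ A1 ⇒ White forces the target.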